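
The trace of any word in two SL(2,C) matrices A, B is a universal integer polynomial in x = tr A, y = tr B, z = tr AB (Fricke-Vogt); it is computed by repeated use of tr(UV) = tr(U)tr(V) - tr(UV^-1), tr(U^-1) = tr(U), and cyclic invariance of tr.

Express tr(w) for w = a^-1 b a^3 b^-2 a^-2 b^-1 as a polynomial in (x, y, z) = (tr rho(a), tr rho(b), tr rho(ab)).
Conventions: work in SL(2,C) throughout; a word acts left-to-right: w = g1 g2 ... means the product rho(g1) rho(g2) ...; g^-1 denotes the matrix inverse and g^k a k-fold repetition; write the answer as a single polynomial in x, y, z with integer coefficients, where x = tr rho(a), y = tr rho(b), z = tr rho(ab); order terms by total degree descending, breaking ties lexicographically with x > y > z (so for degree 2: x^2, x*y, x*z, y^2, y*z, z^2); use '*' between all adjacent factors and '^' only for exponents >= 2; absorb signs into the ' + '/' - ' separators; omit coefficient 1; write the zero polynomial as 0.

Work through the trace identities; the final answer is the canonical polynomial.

tr(a^2) = tr(a)*tr(a) - tr(1) = x^2 - 2
and tr(a^2 b) = tr(a)*tr(b a) - tr(b) = x*z - y
and tr(a^2 b^-1) = tr(a^2)*tr(b) - tr(a^2 b) = x^2*y - x*z - y
tr(a^2 b a) = tr(a)*tr(b a^2) - tr(b a) = x^2*z - x*y - z
tr(a b a^3) = tr(a)*tr(a^2 b a) - tr(a^2 b) = x^3*z - x^2*y - 2*x*z + y
tr(b a b a) = tr(b a)*tr(b a) - tr(1)   [split at repeated b] = z^2 - 2
tr(b a b) = tr(b)*tr(a b) - tr(a) = y*z - x
and tr(b a b a^2) = tr(a)*tr(b a b a) - tr(b a b) = x*z^2 - y*z - x
and tr(a b a^3 b) = tr(a)*tr(b a b a^2) - tr(b a b a) = x^2*z^2 - x*y*z - x^2 - z^2 + 2
next, tr(b^-1 a b a^3) = tr(a b a^3)*tr(b) - tr(a b a^3 b) = x^3*y*z - x^2*y^2 - x^2*z^2 - x*y*z + x^2 + y^2 + z^2 - 2
tr(b^-1 a b a^3 b^-1) = tr(b^-1 a b a^3)*tr(b) - tr(b^-1 a b a^3 b) = x^3*y^2*z - x^2*y^3 - x^2*y*z^2 - x^3*z - x*y^2*z + 2*x^2*y + y^3 + y*z^2 + 2*x*z - 3*y
next, tr(a b a^4) = tr(a)*tr(b a^4) - tr(b a^3) = x^4*z - x^3*y - 3*x^2*z + 2*x*y + z
and tr(a b a^4 b) = tr(a)*tr(a b a b a^2) - tr(a b a b a) = x^3*z^2 - x^2*y*z - x^3 - 2*x*z^2 + y*z + 3*x
tr(a b^-1 a b a^3) = tr(a b a^4)*tr(b) - tr(a b a^4 b) = x^4*y*z - x^3*y^2 - x^3*z^2 - 2*x^2*y*z + x^3 + 2*x*y^2 + 2*x*z^2 - 3*x
and tr(b a^2 b) = tr(b)*tr(a^2 b) - tr(a^2) = x*y*z - x^2 - y^2 + 2
tr(a b a^2 b a) = tr(a)*tr(b a^2 b a) - tr(b a^2 b) = x^2*z^2 - 2*x*y*z + y^2 - 2
and tr(a b a^3 b a) = tr(a)*tr(a b a^2 b a) - tr(a b a^2 b) = x^3*z^2 - 2*x^2*y*z + x*y^2 - x*z^2 + y*z - x
and tr(b a b a b a) = tr(a b a b)*tr(a b) - tr(b a)   [split at repeated a] = z^3 - 3*z
tr(b a b a b) = tr(b)*tr(a b a b) - tr(a b a) = y*z^2 - x*z - y
tr(a b a b a b a) = tr(a)*tr(b a b a b a) - tr(b a b a b) = x*z^3 - y*z^2 - 2*x*z + y
and tr(a b a^3 b a b) = tr(a)*tr(a b a b a b a) - tr(a b a b a b) = x^2*z^3 - x*y*z^2 - 2*x^2*z - z^3 + x*y + 3*z
next, tr(a b^-1 a b a^3 b) = tr(a b a^3 b a)*tr(b) - tr(a b a^3 b a b) = x^3*y*z^2 - 2*x^2*y^2*z - x^2*z^3 + x*y^3 + 2*x^2*z + y^2*z + z^3 - 2*x*y - 3*z
tr(b^-1 a b a^3 b^-1 a) = tr(a b^-1 a b a^3)*tr(b) - tr(a b^-1 a b a^3 b) = x^4*y^2*z - x^3*y^3 - 2*x^3*y*z^2 + x^2*z^3 + x^3*y + x*y^3 + 2*x*y*z^2 - 2*x^2*z - y^2*z - z^3 - x*y + 3*z
next, tr(b a^3 b^-1 a^-1 b^-1 a) = tr(b^-1 a b a^3 b^-1)*tr(a) - tr(b^-1 a b a^3 b^-1 a) = x^3*y*z^2 - x^4*z - x^2*y^2*z - x^2*z^3 + x^3*y - x*y*z^2 + 4*x^2*z + y^2*z + z^3 - 2*x*y - 3*z
and tr(b^-1 a^-1 b^-1 a^-1 b a^3) = tr(b a^3 b^-1 a^-1 b^-1)*tr(a) - tr(b a^3 b^-1 a^-1 b^-1 a) = -x^3*y*z^2 + x^4*z + x^2*y^2*z + x^2*z^3 + x*y*z^2 - 5*x^2*z - y^2*z - z^3 + x*y + 3*z
tr(a^-1 b a^2 b) = tr(b a^2 b)*tr(a) - tr(b a^2 b a) = x^2*y*z - x^3 - x*y^2 - x*z^2 + y*z + 3*x
tr(b^-1 a^-1 b a^2) = tr(a^-1 b a^2)*tr(b) - tr(a^-1 b a^2 b) = -x^2*y*z + x^3 + x*y^2 + x*z^2 - 3*x
tr(a^-1 b^-1 a^-1 b a^3 b^-2) = tr(b^-1 a^-1 b^-1 a^-1 b a^3)*tr(b) - tr(b^-1 a^-1 b^-1 a^-1 b a^3 b) = -x^3*y^2*z^2 + x^4*y*z + x^2*y^3*z + x^2*y*z^3 + x*y^2*z^2 - 4*x^2*y*z - y^3*z - y*z^3 - x^3 - x*z^2 + 3*y*z + 3*x
next, tr(a^3) = tr(a)*tr(a^2) - tr(a) = x^3 - 3*x
tr(a^3 b^-1) = tr(a^3)*tr(b) - tr(a^3 b) = x^3*y - x^2*z - 2*x*y + z
and tr(a^3 b^-2) = tr(a^3 b^-1)*tr(b) - tr(a^3) = x^3*y^2 - x^2*y*z - x^3 - 2*x*y^2 + y*z + 3*x
next, tr(b a^3 b^-3 a) = tr(b^-1 a b a^3 b^-1)*tr(b) - tr(b^-1 a b a^3) = x^3*y^3*z - x^2*y^4 - x^2*y^2*z^2 - 2*x^3*y*z - x*y^3*z + 3*x^2*y^2 + x^2*z^2 + y^4 + y^2*z^2 + 3*x*y*z - x^2 - 4*y^2 - z^2 + 2
tr(b^-1 a^-1 b a^3 b^-2) = tr(b a^3 b^-3)*tr(a) - tr(b a^3 b^-3 a) = -x^3*y^3*z + x^4*y^2 + x^2*y^4 + x^2*y^2*z^2 + x^3*y*z + x*y^3*z - x^4 - 5*x^2*y^2 - x^2*z^2 - y^4 - y^2*z^2 - 2*x*y*z + 4*x^2 + 4*y^2 + z^2 - 2
tr(a^-1 b a^3 b^-2 a^-2 b^-1) = tr(a^-1 b^-1 a^-1 b a^3 b^-2)*tr(a) - tr(a^-1 b^-1 a^-1 b a^3 b^-2 a) = -x^4*y^2*z^2 + x^5*y*z + 2*x^3*y^3*z + x^3*y*z^3 - x^4*y^2 - x^2*y^4 - 5*x^3*y*z - 2*x*y^3*z - x*y*z^3 + 5*x^2*y^2 + y^4 + y^2*z^2 + 5*x*y*z - x^2 - 4*y^2 - z^2 + 2

-x^4*y^2*z^2 + x^5*y*z + 2*x^3*y^3*z + x^3*y*z^3 - x^4*y^2 - x^2*y^4 - 5*x^3*y*z - 2*x*y^3*z - x*y*z^3 + 5*x^2*y^2 + y^4 + y^2*z^2 + 5*x*y*z - x^2 - 4*y^2 - z^2 + 2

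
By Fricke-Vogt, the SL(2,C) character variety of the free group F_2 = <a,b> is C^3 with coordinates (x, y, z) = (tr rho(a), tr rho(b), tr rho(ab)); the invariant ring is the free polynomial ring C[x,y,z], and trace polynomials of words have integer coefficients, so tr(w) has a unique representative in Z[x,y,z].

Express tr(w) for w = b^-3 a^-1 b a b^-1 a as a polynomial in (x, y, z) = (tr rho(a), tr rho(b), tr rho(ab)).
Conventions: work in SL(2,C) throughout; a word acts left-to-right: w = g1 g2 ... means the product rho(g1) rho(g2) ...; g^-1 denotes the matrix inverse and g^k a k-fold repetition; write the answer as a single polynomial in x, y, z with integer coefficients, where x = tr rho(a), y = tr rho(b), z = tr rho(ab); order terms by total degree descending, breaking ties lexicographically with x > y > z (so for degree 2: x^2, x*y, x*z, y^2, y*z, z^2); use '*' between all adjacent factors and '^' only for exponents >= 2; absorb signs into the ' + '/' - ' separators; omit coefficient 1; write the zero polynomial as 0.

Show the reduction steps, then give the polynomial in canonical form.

use: trace(a^2) = trace(a) trace(a) - trace(1)  (reduce the a square) = x^2 - 2
trace(a^2 b) = trace(a) trace(b a) - trace(b)  (reduce the a square) = x*z - y
apply: trace(a b^-1 a) = trace(a^2) trace(b) - trace(a^2 b)  (eliminate b^-1) = x^2*y - x*z - y
trace(a b a b) = trace(a b) trace(a b) - trace(1)  (split on a) = z^2 - 2
apply: trace(a b^-1 a b) = trace(a b a) trace(b) - trace(a b a b)  (eliminate b^-1) = x*y*z - y^2 - z^2 + 2
apply: trace(a b^-1 a b^-1) = trace(a b^-1 a) trace(b) - trace(a b^-1 a b)  (eliminate b^-1) = x^2*y^2 - 2*x*y*z + z^2 - 2
use: trace(a b^-1 a b^-2) = trace(a b^-1 a b^-1) trace(b) - trace(a b^-1 a)  (eliminate b^-1) = x^2*y^3 - 2*x*y^2*z - x^2*y + y*z^2 + x*z - y
trace(a b a^2) = trace(a) trace(b a^2) - trace(b a)  (reduce the a square) = x^2*z - x*y - z
use: trace(b a b) = trace(b) trace(a b) - trace(a)  (reduce the b square) = y*z - x
apply: trace(a b a^2 b) = trace(a) trace(b a b a) - trace(b a b)  (reduce the a square) = x*z^2 - y*z - x
use: trace(b^-1 a b a^2) = trace(a b a^2) trace(b) - trace(a b a^2 b)  (eliminate b^-1) = x^2*y*z - x*y^2 - x*z^2 + x
apply: trace(a b^-2 a b a) = trace(b^-1 a b a^2) trace(b) - trace(b^-1 a b a^2 b)  (eliminate b^-1) = x^2*y^2*z - x*y^3 - x*y*z^2 - x^2*z + 2*x*y + z
trace(a b a b a b) = trace(a b a b) trace(a b) - trace(b a)  (split on a) = z^3 - 3*z
trace(b^-1 a b a b a) = trace(a b a b a) trace(b) - trace(a b a b a b)  (eliminate b^-1) = x*y*z^2 - y^2*z - z^3 - x*y + 3*z
trace(a b^-2 a b a b) = trace(b^-1 a b a b a) trace(b) - trace(b^-1 a b a b a b)  (eliminate b^-1) = x*y^2*z^2 - y^3*z - y*z^3 - x*y^2 - x*z^2 + 4*y*z + x
use: trace(a b a b^-1 a b^-2) = trace(a b^-2 a b a) trace(b) - trace(a b^-2 a b a b)  (eliminate b^-1) = x^2*y^3*z - x*y^4 - 2*x*y^2*z^2 - x^2*y*z + y^3*z + y*z^3 + 3*x*y^2 + x*z^2 - 3*y*z - x
trace(a b a b^-1 a b^-1) = trace(a b^-1 a b a) trace(b) - trace(a b^-1 a b a b)  (eliminate b^-1) = x^2*y^2*z - x*y^3 - 2*x*y*z^2 + y^2*z + z^3 + 2*x*y - 3*z
apply: trace(b a b^-1 a b^-3 a) = trace(a b a b^-1 a b^-2) trace(b) - trace(a b a b^-1 a b^-1)  (eliminate b^-1) = x^2*y^4*z - x*y^5 - 2*x*y^3*z^2 - 2*x^2*y^2*z + y^4*z + y^2*z^3 + 4*x*y^3 + 3*x*y*z^2 - 4*y^2*z - z^3 - 3*x*y + 3*z
use: trace(b^-3 a^-1 b a b^-1 a) = trace(b a b^-1 a b^-3) trace(a) - trace(b a b^-1 a b^-3 a)  (eliminate a^-1) = -x^2*y^4*z + x^3*y^3 + x*y^5 + 2*x*y^3*z^2 - y^4*z - y^2*z^3 - x^3*y - 4*x*y^3 - 2*x*y*z^2 + x^2*z + 4*y^2*z + z^3 + 2*x*y - 3*z

-x^2*y^4*z + x^3*y^3 + x*y^5 + 2*x*y^3*z^2 - y^4*z - y^2*z^3 - x^3*y - 4*x*y^3 - 2*x*y*z^2 + x^2*z + 4*y^2*z + z^3 + 2*x*y - 3*z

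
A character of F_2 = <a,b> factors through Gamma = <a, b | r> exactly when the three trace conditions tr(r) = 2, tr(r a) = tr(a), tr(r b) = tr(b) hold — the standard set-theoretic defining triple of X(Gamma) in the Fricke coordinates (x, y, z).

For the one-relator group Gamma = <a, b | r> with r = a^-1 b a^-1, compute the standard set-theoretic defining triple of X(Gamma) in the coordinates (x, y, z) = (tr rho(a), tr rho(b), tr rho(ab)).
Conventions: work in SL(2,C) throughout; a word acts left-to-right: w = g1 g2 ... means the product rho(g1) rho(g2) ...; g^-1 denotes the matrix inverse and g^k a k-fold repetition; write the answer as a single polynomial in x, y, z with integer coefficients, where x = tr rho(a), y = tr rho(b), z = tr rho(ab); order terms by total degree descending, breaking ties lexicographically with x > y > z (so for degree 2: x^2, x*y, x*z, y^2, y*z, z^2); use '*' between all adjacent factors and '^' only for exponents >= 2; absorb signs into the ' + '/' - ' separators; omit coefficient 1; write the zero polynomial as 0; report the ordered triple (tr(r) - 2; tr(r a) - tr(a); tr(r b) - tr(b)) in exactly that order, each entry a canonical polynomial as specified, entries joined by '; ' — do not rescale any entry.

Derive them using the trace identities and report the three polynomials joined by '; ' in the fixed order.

x^2*y - x*z - y - 2; x*y - x - z; x^2*y^2 - 2*x*y*z + z^2 - y - 2

apply: tr(a^-1 b) = tr(b)*tr(a) - tr(b a) = x*y - z
use: tr(a^-1 b a^-1) = tr(a^-1 b)*tr(a) - tr(a^-1 b a) = x^2*y - x*z - y
tr(b^2) = tr(b)*tr(b) - tr(1)   [square of b] = y^2 - 2
apply: tr(b^2 a) = tr(b)*tr(a b) - tr(a)   [square of b] = y*z - x
apply: tr(b a^-1 b) = tr(b^2)*tr(a) - tr(b^2 a)   [inverse elimination on a] = x*y^2 - y*z - x
tr(b a b a) = tr(a b)*tr(a b) - tr(1)   [split at a repeated a] = z^2 - 2
tr(b a^-1 b a) = tr(b a b)*tr(a) - tr(b a b a)   [inverse elimination on a] = x*y*z - x^2 - z^2 + 2
tr(a^-1 b a^-1 b) = tr(b a^-1 b)*tr(a) - tr(b a^-1 b a)   [inverse elimination on a] = x^2*y^2 - 2*x*y*z + z^2 - 2
assemble the triple (tr(r) - 2; tr(r a) - x; tr(r b) - y)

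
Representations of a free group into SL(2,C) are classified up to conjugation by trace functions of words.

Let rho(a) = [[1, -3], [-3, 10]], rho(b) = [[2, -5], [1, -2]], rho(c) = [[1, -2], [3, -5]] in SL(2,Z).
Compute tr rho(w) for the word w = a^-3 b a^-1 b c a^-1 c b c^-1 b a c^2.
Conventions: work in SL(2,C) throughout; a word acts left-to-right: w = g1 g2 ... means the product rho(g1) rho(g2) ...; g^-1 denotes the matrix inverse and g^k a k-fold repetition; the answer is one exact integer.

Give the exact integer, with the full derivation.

rho(a^-1) = [[10, 3], [3, 1]]
... * rho(a^-1) = [[10, 3], [3, 1]]  ->  [[109, 33], [33, 10]]
... * rho(a^-1) = [[10, 3], [3, 1]]  ->  [[1189, 360], [360, 109]]
... * rho(b) = [[2, -5], [1, -2]]  ->  [[2738, -6665], [829, -2018]]
... * rho(a^-1) = [[10, 3], [3, 1]]  ->  [[7385, 1549], [2236, 469]]
... * rho(b) = [[2, -5], [1, -2]]  ->  [[16319, -40023], [4941, -12118]]
... * rho(c) = [[1, -2], [3, -5]]  ->  [[-103750, 167477], [-31413, 50708]]
... * rho(a^-1) = [[10, 3], [3, 1]]  ->  [[-535069, -143773], [-162006, -43531]]
... * rho(c) = [[1, -2], [3, -5]]  ->  [[-966388, 1789003], [-292599, 541667]]
... * rho(b) = [[2, -5], [1, -2]]  ->  [[-143773, 1253934], [-43531, 379661]]
... * rho(c^-1) = [[-5, 2], [-3, 1]]  ->  [[-3042937, 966388], [-921328, 292599]]
... * rho(b) = [[2, -5], [1, -2]]  ->  [[-5119486, 13281909], [-1550057, 4021442]]
... * rho(a) = [[1, -3], [-3, 10]]  ->  [[-44965213, 148177548], [-13614383, 44864591]]
... * rho(c) = [[1, -2], [3, -5]]  ->  [[399567431, -650957314], [120979390, -197094189]]
... * rho(c) = [[1, -2], [3, -5]]  ->  [[-1553304511, 2455651708], [-470303177, 743512165]]
tr = -1553304511 + 743512165 = -809792346

-809792346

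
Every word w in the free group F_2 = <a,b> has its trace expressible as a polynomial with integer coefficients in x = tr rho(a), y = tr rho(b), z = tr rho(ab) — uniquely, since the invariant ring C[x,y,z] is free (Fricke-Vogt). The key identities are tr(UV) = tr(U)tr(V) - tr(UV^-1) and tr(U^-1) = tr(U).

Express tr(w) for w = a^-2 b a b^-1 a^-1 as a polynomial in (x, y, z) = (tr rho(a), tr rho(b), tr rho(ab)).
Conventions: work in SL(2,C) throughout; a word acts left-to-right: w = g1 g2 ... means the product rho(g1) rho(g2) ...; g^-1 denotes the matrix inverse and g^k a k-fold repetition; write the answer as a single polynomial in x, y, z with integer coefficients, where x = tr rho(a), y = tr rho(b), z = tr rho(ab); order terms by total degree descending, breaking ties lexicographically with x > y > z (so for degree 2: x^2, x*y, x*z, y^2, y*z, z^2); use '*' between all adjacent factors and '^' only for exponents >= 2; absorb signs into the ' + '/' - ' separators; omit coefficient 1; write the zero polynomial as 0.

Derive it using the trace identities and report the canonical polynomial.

trace(b a b) = trace(b) * trace(a b) - trace(a)   [square of b] = y*z - x
trace(b a b a) = trace(b a) * trace(b a) - trace(1)   [split at a repeated b] = z^2 - 2
trace(a^-1 b a b) = trace(b a b) * trace(a) - trace(b a b a)   [inverse elimination on a] = x*y*z - x^2 - z^2 + 2
trace(b a b^-1 a^-1) = trace(a^-1 b a) * trace(b) - trace(a^-1 b a b)   [inverse elimination on b] = -x*y*z + x^2 + y^2 + z^2 - 2
trace(a^-2 b a b^-1) = trace(b a b^-1 a^-1) * trace(a) - trace(b a b^-1)   [inverse elimination on a] = -x^2*y*z + x^3 + x*y^2 + x*z^2 - 3*x
trace(a^-2 b a b^-1 a^-1) = trace(a^-2 b a b^-1) * trace(a) - trace(a^-2 b a b^-1 a)   [inverse elimination on a] = -x^3*y*z + x^4 + x^2*y^2 + x^2*z^2 + x*y*z - 4*x^2 - y^2 - z^2 + 2

-x^3*y*z + x^4 + x^2*y^2 + x^2*z^2 + x*y*z - 4*x^2 - y^2 - z^2 + 2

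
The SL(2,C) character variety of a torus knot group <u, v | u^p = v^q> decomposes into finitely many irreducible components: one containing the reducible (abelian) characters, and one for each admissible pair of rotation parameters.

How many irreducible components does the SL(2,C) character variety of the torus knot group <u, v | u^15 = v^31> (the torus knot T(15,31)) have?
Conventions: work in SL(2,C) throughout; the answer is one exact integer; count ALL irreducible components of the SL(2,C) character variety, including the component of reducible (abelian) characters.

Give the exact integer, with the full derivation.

211

For T(15,31): irreducibility forces the central element u^15 = v^31 to one of +I, -I.
So on each irreducible component the traces are pinned: tr(u) = 2*cos(pi*alpha/15) with 1 <= alpha <= 14, tr(v) = 2*cos(pi*beta/31) with 1 <= beta <= 30.
The two central values (-1)^alpha I and (-1)^beta I must be the same matrix, so alpha and beta share a parity.
Counting: 7 odd alphas x 15 odd betas + 7 even alphas x 15 even betas = 105 + 105 = 210.
components with irreducible characters: 210; plus the single component of reducible (abelian) characters: total 211.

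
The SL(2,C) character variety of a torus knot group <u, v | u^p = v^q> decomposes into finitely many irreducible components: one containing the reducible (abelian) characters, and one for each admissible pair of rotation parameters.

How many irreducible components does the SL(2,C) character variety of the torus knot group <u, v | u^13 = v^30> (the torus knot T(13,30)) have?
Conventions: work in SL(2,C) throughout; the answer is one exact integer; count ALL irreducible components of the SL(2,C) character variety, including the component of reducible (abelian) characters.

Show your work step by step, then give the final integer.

175

In the torus knot group T(13,30), u^13 = v^30 is central, so an irreducible representation sends it to +I or -I (Schur).
On an irreducible component, tr(u) is locked at 2*cos(pi*alpha/13) for some alpha in 1..12, and tr(v) at 2*cos(pi*beta/30) for some beta in 1..29.
Consistency of u^13 = (-1)^alpha I with v^30 = (-1)^beta I forces alpha = beta (mod 2).
Enumerate parity-matched pairs: 6*15 odd-odd plus 6*14 even-even gives 174.
Total: 174 irreducible-character components + 1 reducible (abelian) component = 175.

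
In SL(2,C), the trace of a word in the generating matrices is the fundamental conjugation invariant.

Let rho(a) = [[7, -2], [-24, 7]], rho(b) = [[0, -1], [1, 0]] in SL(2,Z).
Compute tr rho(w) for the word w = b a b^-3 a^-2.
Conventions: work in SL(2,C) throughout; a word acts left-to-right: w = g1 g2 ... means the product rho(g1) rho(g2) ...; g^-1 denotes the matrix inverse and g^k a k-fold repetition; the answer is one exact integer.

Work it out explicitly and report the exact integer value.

-9478

rho(b) = [[0, -1], [1, 0]]
... * rho(a) = [[7, -2], [-24, 7]]  ->  [[24, -7], [7, -2]]
... * rho(b^-1) = [[0, 1], [-1, 0]]  ->  [[7, 24], [2, 7]]
... * rho(b^-1) = [[0, 1], [-1, 0]]  ->  [[-24, 7], [-7, 2]]
... * rho(b^-1) = [[0, 1], [-1, 0]]  ->  [[-7, -24], [-2, -7]]
... * rho(a^-1) = [[7, 2], [24, 7]]  ->  [[-625, -182], [-182, -53]]
... * rho(a^-1) = [[7, 2], [24, 7]]  ->  [[-8743, -2524], [-2546, -735]]
tr = -8743 + -735 = -9478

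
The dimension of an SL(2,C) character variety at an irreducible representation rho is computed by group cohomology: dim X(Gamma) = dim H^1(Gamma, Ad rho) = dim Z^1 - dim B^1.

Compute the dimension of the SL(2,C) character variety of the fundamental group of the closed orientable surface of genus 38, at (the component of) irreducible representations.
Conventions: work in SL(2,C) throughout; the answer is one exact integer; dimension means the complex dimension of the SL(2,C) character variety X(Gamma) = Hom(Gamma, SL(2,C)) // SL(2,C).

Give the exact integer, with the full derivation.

222

Gamma = pi_1(Sigma_38) = < a_1, b_1, ..., a_38, b_38 | prod [a_i, b_i] > has 2g = 76 generators and 1 relator.
Unconstrained cocycle data is one sl_2 vector per generator (228 dimensions), cut by the relator condition d_2(z) = 0.
H^2 = coker(d_2) is dual to H^0 = 0 at irreducible rho (Poincare duality), so d_2 is onto: dim Z^1 = 225.
dim B^1 = 3 (coboundaries, injective at irreducible rho).
dim X = dim H^1 = 225 - 3 = 222.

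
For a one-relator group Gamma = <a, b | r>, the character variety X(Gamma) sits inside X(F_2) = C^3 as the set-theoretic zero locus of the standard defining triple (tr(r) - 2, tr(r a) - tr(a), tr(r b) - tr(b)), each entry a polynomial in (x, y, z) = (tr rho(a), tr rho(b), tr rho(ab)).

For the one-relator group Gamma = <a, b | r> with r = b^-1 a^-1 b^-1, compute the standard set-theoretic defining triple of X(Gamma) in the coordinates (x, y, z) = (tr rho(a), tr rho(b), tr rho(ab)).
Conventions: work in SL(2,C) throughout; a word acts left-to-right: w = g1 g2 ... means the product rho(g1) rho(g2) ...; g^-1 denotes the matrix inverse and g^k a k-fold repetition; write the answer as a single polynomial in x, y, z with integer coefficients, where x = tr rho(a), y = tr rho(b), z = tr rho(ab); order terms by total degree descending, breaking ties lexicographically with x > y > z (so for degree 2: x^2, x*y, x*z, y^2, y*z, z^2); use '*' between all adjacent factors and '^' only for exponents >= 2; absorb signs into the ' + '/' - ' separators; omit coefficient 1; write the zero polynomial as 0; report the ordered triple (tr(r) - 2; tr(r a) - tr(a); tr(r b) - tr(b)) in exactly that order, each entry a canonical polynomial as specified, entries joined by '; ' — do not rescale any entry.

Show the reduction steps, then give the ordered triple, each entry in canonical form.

y*z - x - 2; x*y*z - x^2 - z^2 - x + 2; -y + z

tr(b^-1) = tr(b) = y
tr(b^-2) = tr(b^-1)*tr(b) - tr(1) = y^2 - 2
tr(b^-1 a) = tr(a)*tr(b) - tr(a b) = x*y - z
tr(b^-2 a) = tr(b^-1 a)*tr(b) - tr(b^-1 a b) = x*y^2 - y*z - x
use: tr(b^-1 a^-1 b^-1) = tr(b^-2)*tr(a) - tr(b^-2 a) = y*z - x
apply: tr(a^2) = tr(a)*tr(a) - tr(1) = x^2 - 2
use: tr(a^2 b) = tr(a)*tr(b a) - tr(b) = x*z - y
apply: tr(a b^-1 a) = tr(a^2)*tr(b) - tr(a^2 b) = x^2*y - x*z - y
tr(a b a b) = tr(a b)*tr(a b) - tr(1)   [split at repeated a] = z^2 - 2
tr(a b^-1 a b) = tr(a b a)*tr(b) - tr(a b a b) = x*y*z - y^2 - z^2 + 2
tr(b^-1 a b^-1 a) = tr(a b^-1 a)*tr(b) - tr(a b^-1 a b) = x^2*y^2 - 2*x*y*z + z^2 - 2
apply: tr(b^-1 a^-1 b^-1 a) = tr(b^-1 a b^-1)*tr(a) - tr(b^-1 a b^-1 a) = x*y*z - x^2 - z^2 + 2
assemble the triple (tr(r) - 2; tr(r a) - x; tr(r b) - y)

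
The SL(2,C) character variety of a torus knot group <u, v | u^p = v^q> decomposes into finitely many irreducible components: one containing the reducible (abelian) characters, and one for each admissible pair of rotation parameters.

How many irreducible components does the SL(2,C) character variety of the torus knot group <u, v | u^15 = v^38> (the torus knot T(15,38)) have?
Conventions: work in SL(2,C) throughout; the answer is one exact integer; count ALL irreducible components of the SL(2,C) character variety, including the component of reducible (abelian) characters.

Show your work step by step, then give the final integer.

In the torus knot group T(15,38), u^15 = v^38 is central, so an irreducible representation sends it to +I or -I (Schur).
This locks tr(u) to 2*cos(pi*alpha/15), alpha in 1..14, and tr(v) to 2*cos(pi*beta/38), beta in 1..37, on each component of irreducible characters.
The two central values (-1)^alpha I and (-1)^beta I must be the same matrix, so alpha and beta share a parity.
Enumerate parity-matched pairs: 7*19 odd-odd plus 7*18 even-even gives 259.
Total: 259 irreducible-character components + 1 reducible (abelian) component = 260.

260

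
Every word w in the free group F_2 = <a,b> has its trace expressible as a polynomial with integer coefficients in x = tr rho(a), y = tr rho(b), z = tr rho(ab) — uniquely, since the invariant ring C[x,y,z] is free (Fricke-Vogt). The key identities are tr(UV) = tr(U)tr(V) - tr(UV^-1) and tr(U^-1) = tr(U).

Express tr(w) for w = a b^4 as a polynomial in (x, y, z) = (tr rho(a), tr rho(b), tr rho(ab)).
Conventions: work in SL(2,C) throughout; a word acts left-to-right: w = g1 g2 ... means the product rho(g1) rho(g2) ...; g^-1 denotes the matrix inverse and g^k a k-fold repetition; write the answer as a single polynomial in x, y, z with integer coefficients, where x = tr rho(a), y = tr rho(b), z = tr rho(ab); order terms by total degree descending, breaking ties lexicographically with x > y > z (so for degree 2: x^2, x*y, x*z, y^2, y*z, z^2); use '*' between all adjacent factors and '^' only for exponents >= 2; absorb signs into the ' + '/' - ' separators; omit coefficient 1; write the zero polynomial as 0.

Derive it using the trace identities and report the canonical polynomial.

next, tr(b a b) = tr(b) tr(a b) - tr(a)   [square of b] = y*z - x
and tr(b^2 a b) = tr(b) tr(b a b) - tr(b a)   [square of b] = y^2*z - x*y - z
and tr(a b^4) = tr(b) tr(b^2 a b) - tr(b^2 a)   [square of b] = y^3*z - x*y^2 - 2*y*z + x

y^3*z - x*y^2 - 2*y*z + x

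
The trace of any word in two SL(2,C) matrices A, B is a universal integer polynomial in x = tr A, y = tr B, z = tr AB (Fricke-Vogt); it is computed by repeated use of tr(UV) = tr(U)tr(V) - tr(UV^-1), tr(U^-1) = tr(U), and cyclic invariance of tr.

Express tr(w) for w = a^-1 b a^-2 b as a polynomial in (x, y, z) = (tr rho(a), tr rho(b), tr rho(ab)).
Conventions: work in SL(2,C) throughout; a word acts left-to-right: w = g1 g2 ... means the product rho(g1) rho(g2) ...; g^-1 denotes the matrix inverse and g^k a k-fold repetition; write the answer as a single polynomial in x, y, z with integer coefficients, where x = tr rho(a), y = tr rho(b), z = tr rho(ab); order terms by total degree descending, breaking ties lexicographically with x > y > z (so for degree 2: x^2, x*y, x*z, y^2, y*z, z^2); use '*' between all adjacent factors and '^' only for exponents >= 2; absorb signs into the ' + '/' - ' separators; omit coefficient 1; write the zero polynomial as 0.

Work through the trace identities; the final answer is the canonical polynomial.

trace(b^2) = trace(b) * trace(b) - trace(1) = y^2 - 2
reduce: trace(b^2 a) = trace(b) * trace(a b) - trace(a) = y*z - x
reduce: trace(a^-1 b^2) = trace(b^2) * trace(a) - trace(b^2 a) = x*y^2 - y*z - x
so trace(b a^-2 b) = trace(a^-1 b^2) * trace(a) - trace(a^-1 b^2 a) = x^2*y^2 - x*y*z - x^2 - y^2 + 2
so trace(b a b a) = trace(a b) * trace(a b) - trace(1)   [split at repeated a] = z^2 - 2
reduce: trace(a^-1 b a b) = trace(b a b) * trace(a) - trace(b a b a) = x*y*z - x^2 - z^2 + 2
reduce: trace(b a^-2 b a) = trace(a^-1 b a b) * trace(a) - trace(a^-1 b a b a) = x^2*y*z - x^3 - x*z^2 - y*z + 3*x
reduce: trace(a^-1 b a^-2 b) = trace(b a^-2 b) * trace(a) - trace(b a^-2 b a) = x^3*y^2 - 2*x^2*y*z - x*y^2 + x*z^2 + y*z - x

x^3*y^2 - 2*x^2*y*z - x*y^2 + x*z^2 + y*z - x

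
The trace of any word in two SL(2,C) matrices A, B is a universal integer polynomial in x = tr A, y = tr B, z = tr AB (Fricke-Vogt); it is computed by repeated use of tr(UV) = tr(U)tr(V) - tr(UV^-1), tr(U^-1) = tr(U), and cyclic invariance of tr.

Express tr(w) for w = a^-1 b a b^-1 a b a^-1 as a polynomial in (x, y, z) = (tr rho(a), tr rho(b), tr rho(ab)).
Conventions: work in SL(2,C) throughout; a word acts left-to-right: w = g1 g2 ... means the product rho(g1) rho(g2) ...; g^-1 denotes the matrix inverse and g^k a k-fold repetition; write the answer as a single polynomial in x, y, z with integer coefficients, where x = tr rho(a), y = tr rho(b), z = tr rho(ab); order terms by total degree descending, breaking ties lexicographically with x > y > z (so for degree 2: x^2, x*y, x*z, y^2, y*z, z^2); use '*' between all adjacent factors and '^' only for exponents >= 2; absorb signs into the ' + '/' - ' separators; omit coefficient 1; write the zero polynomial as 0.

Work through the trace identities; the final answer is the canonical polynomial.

x^3*y^2*z - x^4*y - x^2*y^3 - 2*x^2*y*z^2 + x^3*z + x*z^3 + 5*x^2*y + y^3 + y*z^2 - 4*x*z - 3*y

and tr(a^2 b) = tr(a)*tr(b a) - tr(b)   [square of a] = x*z - y
next, tr(a^2) = tr(a)*tr(a) - tr(1)   [square of a] = x^2 - 2
tr(b a^2 b) = tr(b)*tr(a^2 b) - tr(a^2)   [square of b] = x*y*z - x^2 - y^2 + 2
and tr(b a b a) = tr(b a)*tr(b a) - tr(1)   [split at a repeated b] = z^2 - 2
tr(b a b) = tr(b)*tr(a b) - tr(a)   [square of b] = y*z - x
next, tr(b a^2 b a) = tr(a)*tr(b a b a) - tr(b a b)   [square of a] = x*z^2 - y*z - x
tr(a^-1 b a^2 b) = tr(b a^2 b)*tr(a) - tr(b a^2 b a)   [inverse elimination on a] = x^2*y*z - x^3 - x*y^2 - x*z^2 + y*z + 3*x
and tr(a b a^-2 b a) = tr(a^-1 b a^2 b)*tr(a) - tr(a^-1 b a^2 b a)   [inverse elimination on a] = x^3*y*z - x^4 - x^2*y^2 - x^2*z^2 + 4*x^2 + y^2 - 2
next, tr(b a b a b) = tr(b)*tr(a b a b) - tr(a b a)   [square of b] = y*z^2 - x*z - y
and tr(b a b a b a) = tr(a b)*tr(a b a b) - tr(a^-1 b^-1)   [split at a repeated a] = z^3 - 3*z
tr(a^-1 b a b a b) = tr(b a b a b)*tr(a) - tr(b a b a b a)   [inverse elimination on a] = x*y*z^2 - x^2*z - z^3 - x*y + 3*z
tr(a b a^-2 b a b) = tr(a^-1 b a b a b)*tr(a) - tr(a^-1 b a b a b a)   [inverse elimination on a] = x^2*y*z^2 - x^3*z - x*z^3 - x^2*y - y*z^2 + 4*x*z + y
tr(a^-1 b a b^-1 a b a^-1) = tr(a b a^-2 b a)*tr(b) - tr(a b a^-2 b a b)   [inverse elimination on b] = x^3*y^2*z - x^4*y - x^2*y^3 - 2*x^2*y*z^2 + x^3*z + x*z^3 + 5*x^2*y + y^3 + y*z^2 - 4*x*z - 3*y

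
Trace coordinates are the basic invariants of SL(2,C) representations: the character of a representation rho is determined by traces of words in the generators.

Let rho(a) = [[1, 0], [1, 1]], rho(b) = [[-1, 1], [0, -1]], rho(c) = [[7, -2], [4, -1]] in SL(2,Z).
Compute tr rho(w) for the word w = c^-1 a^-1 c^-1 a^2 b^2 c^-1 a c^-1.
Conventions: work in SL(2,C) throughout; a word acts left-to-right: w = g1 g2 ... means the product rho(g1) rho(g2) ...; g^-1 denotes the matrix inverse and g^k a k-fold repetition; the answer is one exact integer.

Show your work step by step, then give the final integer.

rho(c^-1) = [[-1, 2], [-4, 7]]
... * rho(a^-1) = [[1, 0], [-1, 1]]  ->  [[-3, 2], [-11, 7]]
... * rho(c^-1) = [[-1, 2], [-4, 7]]  ->  [[-5, 8], [-17, 27]]
... * rho(a) = [[1, 0], [1, 1]]  ->  [[3, 8], [10, 27]]
... * rho(a) = [[1, 0], [1, 1]]  ->  [[11, 8], [37, 27]]
... * rho(b) = [[-1, 1], [0, -1]]  ->  [[-11, 3], [-37, 10]]
... * rho(b) = [[-1, 1], [0, -1]]  ->  [[11, -14], [37, -47]]
... * rho(c^-1) = [[-1, 2], [-4, 7]]  ->  [[45, -76], [151, -255]]
... * rho(a) = [[1, 0], [1, 1]]  ->  [[-31, -76], [-104, -255]]
... * rho(c^-1) = [[-1, 2], [-4, 7]]  ->  [[335, -594], [1124, -1993]]
tr = 335 + -1993 = -1658

-1658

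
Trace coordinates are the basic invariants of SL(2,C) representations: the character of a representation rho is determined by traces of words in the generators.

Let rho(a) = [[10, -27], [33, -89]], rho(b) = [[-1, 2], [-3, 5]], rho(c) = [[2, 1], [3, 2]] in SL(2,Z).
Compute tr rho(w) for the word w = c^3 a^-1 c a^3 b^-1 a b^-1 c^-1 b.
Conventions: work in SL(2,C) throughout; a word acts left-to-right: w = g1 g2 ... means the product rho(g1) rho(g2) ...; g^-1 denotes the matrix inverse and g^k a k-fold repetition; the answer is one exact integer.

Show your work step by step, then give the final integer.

16791705905

rho(c) = [[2, 1], [3, 2]]
... * rho(c) = [[2, 1], [3, 2]]  ->  [[7, 4], [12, 7]]
... * rho(c) = [[2, 1], [3, 2]]  ->  [[26, 15], [45, 26]]
... * rho(a^-1) = [[-89, 27], [-33, 10]]  ->  [[-2809, 852], [-4863, 1475]]
... * rho(c) = [[2, 1], [3, 2]]  ->  [[-3062, -1105], [-5301, -1913]]
... * rho(a) = [[10, -27], [33, -89]]  ->  [[-67085, 181019], [-116139, 313384]]
... * rho(a) = [[10, -27], [33, -89]]  ->  [[5302777, -14299396], [9180282, -24755423]]
... * rho(a) = [[10, -27], [33, -89]]  ->  [[-418852298, 1129471265], [-725126139, 1955365033]]
... * rho(b^-1) = [[5, -2], [3, -1]]  ->  [[1294152305, -291766669], [2240464404, -505112755]]
... * rho(a) = [[10, -27], [33, -89]]  ->  [[3313222973, -8974878694], [5735923125, -15537503713]]
... * rho(b^-1) = [[5, -2], [3, -1]]  ->  [[-10358521217, 2348432748], [-17932895514, 4065657463]]
... * rho(c^-1) = [[2, -1], [-3, 2]]  ->  [[-27762340678, 15055386713], [-48062763417, 26064210440]]
... * rho(b) = [[-1, 2], [-3, 5]]  ->  [[-17403819461, 19752252209], [-30129867903, 34195525366]]
tr = -17403819461 + 34195525366 = 16791705905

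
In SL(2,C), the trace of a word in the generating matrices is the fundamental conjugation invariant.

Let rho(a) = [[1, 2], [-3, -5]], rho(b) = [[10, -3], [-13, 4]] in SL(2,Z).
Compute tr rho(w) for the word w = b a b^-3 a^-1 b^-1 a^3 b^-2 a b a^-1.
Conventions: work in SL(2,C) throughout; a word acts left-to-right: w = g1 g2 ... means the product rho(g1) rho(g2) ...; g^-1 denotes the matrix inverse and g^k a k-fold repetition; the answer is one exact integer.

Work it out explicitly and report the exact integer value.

rho(b) = [[10, -3], [-13, 4]]
... * rho(a) = [[1, 2], [-3, -5]]  ->  [[19, 35], [-25, -46]]
... * rho(b^-1) = [[4, 3], [13, 10]]  ->  [[531, 407], [-698, -535]]
... * rho(b^-1) = [[4, 3], [13, 10]]  ->  [[7415, 5663], [-9747, -7444]]
... * rho(b^-1) = [[4, 3], [13, 10]]  ->  [[103279, 78875], [-135760, -103681]]
... * rho(a^-1) = [[-5, -2], [3, 1]]  ->  [[-279770, -127683], [367757, 167839]]
... * rho(b^-1) = [[4, 3], [13, 10]]  ->  [[-2778959, -2116140], [3652935, 2781661]]
... * rho(a) = [[1, 2], [-3, -5]]  ->  [[3569461, 5022782], [-4692048, -6602435]]
... * rho(a) = [[1, 2], [-3, -5]]  ->  [[-11498885, -17974988], [15115257, 23628079]]
... * rho(a) = [[1, 2], [-3, -5]]  ->  [[42426079, 66877170], [-55768980, -87909881]]
... * rho(b^-1) = [[4, 3], [13, 10]]  ->  [[1039107526, 796049937], [-1365904373, -1046405750]]
... * rho(b^-1) = [[4, 3], [13, 10]]  ->  [[14505079285, 11077821948], [-19066892242, -14561770619]]
... * rho(a) = [[1, 2], [-3, -5]]  ->  [[-18728386559, -26378951170], [24618419615, 34675068611]]
... * rho(b) = [[10, -3], [-13, 4]]  ->  [[155642499620, -49330645003], [-204591695793, 64845015599]]
... * rho(a^-1) = [[-5, -2], [3, 1]]  ->  [[-926204433109, -360615644243], [1217493525762, 474028407185]]
tr = -926204433109 + 474028407185 = -452176025924

-452176025924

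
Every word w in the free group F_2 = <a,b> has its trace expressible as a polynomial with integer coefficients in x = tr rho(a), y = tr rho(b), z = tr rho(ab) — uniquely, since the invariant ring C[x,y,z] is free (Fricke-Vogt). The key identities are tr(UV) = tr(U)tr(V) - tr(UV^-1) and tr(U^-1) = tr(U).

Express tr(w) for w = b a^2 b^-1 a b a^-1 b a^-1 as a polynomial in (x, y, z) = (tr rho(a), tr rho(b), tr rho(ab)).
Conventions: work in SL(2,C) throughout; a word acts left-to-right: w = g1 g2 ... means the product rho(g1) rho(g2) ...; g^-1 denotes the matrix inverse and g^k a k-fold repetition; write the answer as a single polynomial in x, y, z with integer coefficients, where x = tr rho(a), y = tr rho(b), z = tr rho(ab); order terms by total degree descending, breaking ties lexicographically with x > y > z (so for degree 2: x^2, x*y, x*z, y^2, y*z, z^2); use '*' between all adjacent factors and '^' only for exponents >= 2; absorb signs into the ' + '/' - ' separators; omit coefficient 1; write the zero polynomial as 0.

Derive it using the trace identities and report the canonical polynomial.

x^4*y^3*z - x^5*y^2 - x^3*y^4 - 3*x^3*y^2*z^2 + 2*x^4*y*z + 2*x^2*y^3*z + 3*x^2*y*z^3 + 4*x^3*y^2 - x^3*z^2 - x*y^2*z^2 - x*z^4 - 8*x^2*y*z + 4*x*z^2 + y*z - x

tr(a^2 b) = tr(a) tr(b a) - tr(b)  (reduce the a square) = x*z - y
tr(a^2) = tr(a) tr(a) - tr(1)  (reduce the a square) = x^2 - 2
tr(a^2 b^2) = tr(b) tr(a^2 b) - tr(a^2)  (reduce the b square) = x*y*z - x^2 - y^2 + 2
tr(b^3 a^2) = tr(b) tr(a^2 b^2) - tr(a^2 b)  (reduce the b square) = x*y^2*z - x^2*y - y^3 - x*z + 3*y
tr(a b^2) = tr(b) tr(a b) - tr(a)  (reduce the b square) = y*z - x
tr(b^3 a) = tr(b) tr(a b^2) - tr(a b)  (reduce the b square) = y^2*z - x*y - z
tr(b^2 a^3 b) = tr(a) tr(b^3 a^2) - tr(b^3 a)  (reduce the a square) = x^2*y^2*z - x^3*y - x*y^3 - x^2*z - y^2*z + 4*x*y + z
tr(b a b a) = tr(a b) tr(a b) - tr(1)  (split on a) = z^2 - 2
tr(a^2 b a b) = tr(a) tr(b a b a) - tr(b a b)  (reduce the a square) = x*z^2 - y*z - x
tr(a^2 b a) = tr(a) tr(a b a) - tr(a b)  (reduce the a square) = x^2*z - x*y - z
tr(b a b^2 a^2) = tr(b) tr(a^2 b a b) - tr(a^2 b a)  (reduce the b square) = x*y*z^2 - x^2*z - y^2*z + z
tr(b a b^2 a) = tr(b) tr(a b a b) - tr(a b a)  (reduce the b square) = y*z^2 - x*z - y
tr(b^2 a^3 b a) = tr(a) tr(b a b^2 a^2) - tr(b a b^2 a)  (reduce the a square) = x^2*y*z^2 - x^3*z - x*y^2*z - y*z^2 + 2*x*z + y
tr(b a^3 b a^-1 b) = tr(b^2 a^3 b) tr(a) - tr(b^2 a^3 b a)  (eliminate a^-1) = x^3*y^2*z - x^4*y - x^2*y^3 - x^2*y*z^2 + 4*x^2*y + y*z^2 - x*z - y
tr(b^2 a b a^2) = tr(a) tr(b^2 a b a) - tr(b^2 a b)  (reduce the a square) = x*y*z^2 - x^2*z - y^2*z + z
tr(b a b a^3 b) = tr(a) tr(b^2 a b a^2) - tr(b^2 a b a)  (reduce the a square) = x^2*y*z^2 - x^3*z - x*y^2*z - y*z^2 + 2*x*z + y
tr(b a b a b a) = tr(a b) tr(a b a b) - tr(a^-1 b^-1)  (split on a) = z^3 - 3*z
tr(b a b a b a^2) = tr(a) tr(b a b a b a) - tr(b a b a b)  (reduce the a square) = x*z^3 - y*z^2 - 2*x*z + y
tr(b a b a^3 b a) = tr(a) tr(b a b a b a^2) - tr(b a b a b a)  (reduce the a square) = x^2*z^3 - x*y*z^2 - 2*x^2*z - z^3 + x*y + 3*z
tr(b a^3 b a^-1 b a) = tr(b a b a^3 b) tr(a) - tr(b a b a^3 b a)  (eliminate a^-1) = x^3*y*z^2 - x^4*z - x^2*y^2*z - x^2*z^3 + 4*x^2*z + z^3 - 3*z
tr(a b a^-1 b a^-1 b a^2) = tr(b a^3 b a^-1 b) tr(a) - tr(b a^3 b a^-1 b a)  (eliminate a^-1) = x^4*y^2*z - x^5*y - x^3*y^3 - 2*x^3*y*z^2 + x^4*z + x^2*y^2*z + x^2*z^3 + 4*x^3*y + x*y*z^2 - 5*x^2*z - z^3 - x*y + 3*z
tr(b a b^3 a) = tr(b) tr(a b a b^2) - tr(a b a b)  (reduce the b square) = y^2*z^2 - x*y*z - y^2 - z^2 + 2
tr(b a b^3) = tr(b) tr(a b^3) - tr(a b^2)  (reduce the b square) = y^3*z - x*y^2 - 2*y*z + x
tr(b a^2 b a b^2) = tr(a) tr(b a b^3 a) - tr(b a b^3)  (reduce the a square) = x*y^2*z^2 - x^2*y*z - y^3*z - x*z^2 + 2*y*z + x
tr(a b a^2 b a) = tr(a) tr(b a^2 b a) - tr(b a^2 b)  (reduce the a square) = x^2*z^2 - 2*x*y*z + y^2 - 2
tr(b a^2 b a b^2 a) = tr(b) tr(a b a^2 b a b) - tr(a b a^2 b a)  (reduce the b square) = x*y*z^3 - x^2*z^2 - y^2*z^2 + 2
tr(b a^-1 b a^2 b a b) = tr(b a^2 b a b^2) tr(a) - tr(b a^2 b a b^2 a)  (eliminate a^-1) = x^2*y^2*z^2 - x^3*y*z - x*y^3*z - x*y*z^3 + y^2*z^2 + 2*x*y*z + x^2 - 2
tr(a^2 b a b a) = tr(a) tr(b a b a^2) - tr(b a b a)  (reduce the a square) = x^2*z^2 - x*y*z - x^2 - z^2 + 2
tr(b a^2 b a b a b) = tr(b) tr(a^2 b a b a b) - tr(a^2 b a b a)  (reduce the b square) = x*y*z^3 - x^2*z^2 - y^2*z^2 - x*y*z + x^2 + y^2 + z^2 - 2
tr(b a b a b a b a) = tr(a b a b a b) tr(a b) - tr(b a b a)  (split on a) = z^4 - 4*z^2 + 2
tr(b a b a b a b) = tr(b) tr(a b a b a b) - tr(a b a b a)  (reduce the b square) = y*z^3 - x*z^2 - 2*y*z + x
tr(b a^2 b a b a b a) = tr(a) tr(b a b a b a b a) - tr(b a b a b a b)  (reduce the a square) = x*z^4 - y*z^3 - 3*x*z^2 + 2*y*z + x
tr(b a^-1 b a^2 b a b a) = tr(b a^2 b a b a b) tr(a) - tr(b a^2 b a b a b a)  (eliminate a^-1) = x^2*y*z^3 - x^3*z^2 - x*y^2*z^2 - x*z^4 - x^2*y*z + y*z^3 + x^3 + x*y^2 + 4*x*z^2 - 2*y*z - 3*x
tr(a b a^-1 b a^-1 b a^2 b) = tr(b a^-1 b a^2 b a b) tr(a) - tr(b a^-1 b a^2 b a b a)  (eliminate a^-1) = x^3*y^2*z^2 - x^4*y*z - x^2*y^3*z - 2*x^2*y*z^3 + x^3*z^2 + 2*x*y^2*z^2 + x*z^4 + 3*x^2*y*z - y*z^3 - x*y^2 - 4*x*z^2 + 2*y*z + x
tr(b a^2 b^-1 a b a^-1 b a^-1) = tr(a b a^-1 b a^-1 b a^2) tr(b) - tr(a b a^-1 b a^-1 b a^2 b)  (eliminate b^-1) = x^4*y^3*z - x^5*y^2 - x^3*y^4 - 3*x^3*y^2*z^2 + 2*x^4*y*z + 2*x^2*y^3*z + 3*x^2*y*z^3 + 4*x^3*y^2 - x^3*z^2 - x*y^2*z^2 - x*z^4 - 8*x^2*y*z + 4*x*z^2 + y*z - x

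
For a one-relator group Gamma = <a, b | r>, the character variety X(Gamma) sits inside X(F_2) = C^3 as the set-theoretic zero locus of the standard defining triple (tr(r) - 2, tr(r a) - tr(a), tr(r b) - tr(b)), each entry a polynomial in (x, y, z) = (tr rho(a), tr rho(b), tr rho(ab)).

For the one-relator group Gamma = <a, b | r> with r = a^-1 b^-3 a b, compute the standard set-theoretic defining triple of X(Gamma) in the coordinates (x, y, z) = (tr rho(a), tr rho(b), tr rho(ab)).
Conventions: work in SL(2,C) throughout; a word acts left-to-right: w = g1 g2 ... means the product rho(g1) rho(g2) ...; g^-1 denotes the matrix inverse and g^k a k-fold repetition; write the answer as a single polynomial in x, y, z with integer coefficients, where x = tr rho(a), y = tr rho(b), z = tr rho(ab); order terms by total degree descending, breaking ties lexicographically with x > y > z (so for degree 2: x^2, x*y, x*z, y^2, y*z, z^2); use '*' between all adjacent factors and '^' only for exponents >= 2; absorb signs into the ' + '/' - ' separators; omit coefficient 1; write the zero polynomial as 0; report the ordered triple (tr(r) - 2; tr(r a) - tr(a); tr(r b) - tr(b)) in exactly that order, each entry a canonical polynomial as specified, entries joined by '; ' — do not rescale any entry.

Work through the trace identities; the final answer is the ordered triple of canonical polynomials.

tr(b^-1 a) = tr(a) tr(b) - tr(a b)  (eliminate b^-1) = x*y - z
tr(b^-2 a) = tr(b^-1 a) tr(b) - tr(b^-1 a b)  (eliminate b^-1) = x*y^2 - y*z - x
tr(a b a) = tr(a) tr(b a) - tr(b)  (reduce the a square) = x*z - y
tr(a b a b) = tr(b a) tr(b a) - tr(1)  (split on b) = z^2 - 2
tr(b^-1 a b a) = tr(a b a) tr(b) - tr(a b a b)  (eliminate b^-1) = x*y*z - y^2 - z^2 + 2
tr(a b a b^-2) = tr(b^-1 a b a) tr(b) - tr(b^-1 a b a b)  (eliminate b^-1) = x*y^2*z - y^3 - y*z^2 - x*z + 3*y
tr(b^-3 a b a) = tr(a b a b^-2) tr(b) - tr(a b a b^-1)  (eliminate b^-1) = x*y^3*z - y^4 - y^2*z^2 - 2*x*y*z + 4*y^2 + z^2 - 2
tr(a^-1 b^-3 a b) = tr(b^-3 a b) tr(a) - tr(b^-3 a b a)  (eliminate a^-1) = -x*y^3*z + x^2*y^2 + y^4 + y^2*z^2 + x*y*z - x^2 - 4*y^2 - z^2 + 2
tr(a^2) = tr(a) tr(a) - tr(1) = x^2 - 2
tr(a b^2 a) = tr(b) tr(a^2 b) - tr(a^2) = x*y*z - x^2 - y^2 + 2
tr(a b^2 a b) = tr(b) tr(a b a b) - tr(a b a) = y*z^2 - x*z - y
tr(b^-1 a b^2 a) = tr(a b^2 a) tr(b) - tr(a b^2 a b) = x*y^2*z - x^2*y - y^3 - y*z^2 + x*z + 3*y
tr(b^-1 a b^2 a^-1) = tr(b^-1 a b^2) tr(a) - tr(b^-1 a b^2 a) = -x*y^2*z + x^2*y + y^3 + y*z^2 - 3*y
tr(b^2) = tr(b) tr(b) - tr(1) = y^2 - 2
tr(b^-2 a b^2 a^-1) = tr(b^-1 a b^2 a^-1) tr(b) - tr(b^-1 a b^2 a^-1 b) = -x*y^3*z + x^2*y^2 + y^4 + y^2*z^2 - 4*y^2 + 2
tr(a^-1 b^-3 a b^2) = tr(b^-2 a b^2 a^-1) tr(b) - tr(b^-2 a b^2 a^-1 b) = -x*y^4*z + x^2*y^3 + y^5 + y^3*z^2 + x*y^2*z - x^2*y - 5*y^3 - y*z^2 + 5*y
assemble the triple (tr(r) - 2; tr(r a) - x; tr(r b) - y)

-x*y^3*z + x^2*y^2 + y^4 + y^2*z^2 + x*y*z - x^2 - 4*y^2 - z^2; x*y^2 - y*z - 2*x; -x*y^4*z + x^2*y^3 + y^5 + y^3*z^2 + x*y^2*z - x^2*y - 5*y^3 - y*z^2 + 4*y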